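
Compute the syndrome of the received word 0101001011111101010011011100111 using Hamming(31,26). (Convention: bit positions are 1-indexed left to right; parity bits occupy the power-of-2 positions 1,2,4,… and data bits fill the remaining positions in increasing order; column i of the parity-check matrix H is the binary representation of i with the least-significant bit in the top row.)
Syndrome s = H · r^T (mod 2), r = 0101001011111101010011011100111:
  s[0] = (1010101010101010101010101010101)·(0101001011111101010011011100111) mod 2 = 0+0+0+0+0+0+1+0+1+0+1+0+1+0+0+0+0+0+0+0+1+0+0+0+1+0+0+0+1+0+1 mod 2 = 0
  s[1] = (0110011001100110011001100110011)·(0101001011111101010011011100111) mod 2 = 0+1+0+0+0+0+1+0+0+1+1+0+0+1+0+0+0+1+0+0+0+1+0+0+0+1+0+0+0+1+1 mod 2 = 0
  s[2] = (0001111000011110000111100001111)·(0101001011111101010011011100111) mod 2 = 0+0+0+1+0+0+1+0+0+0+0+1+1+1+0+0+0+0+0+0+1+1+0+0+0+0+0+0+1+1+1 mod 2 = 0
  s[3] = (0000000111111110000000011111111)·(0101001011111101010011011100111) mod 2 = 0+0+0+0+0+0+0+0+1+1+1+1+1+1+0+0+0+0+0+0+0+0+0+1+1+1+0+0+1+1+1 mod 2 = 0
  s[4] = (0000000000000001111111111111111)·(0101001011111101010011011100111) mod 2 = 0+0+0+0+0+0+0+0+0+0+0+0+0+0+0+1+0+1+0+0+1+1+0+1+1+1+0+0+1+1+1 mod 2 = 0
Syndrome = 00000
s = 0: no error detected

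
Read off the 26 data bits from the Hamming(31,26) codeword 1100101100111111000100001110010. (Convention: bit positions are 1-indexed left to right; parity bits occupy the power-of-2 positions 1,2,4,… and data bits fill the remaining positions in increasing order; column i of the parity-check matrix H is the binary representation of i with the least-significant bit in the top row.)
Parity bits occupy power-of-2 positions; data bits are at positions {3,5,6,7,9,10,11,12,13,14,15,17,18,19,20,21,22,23,24,25,26,27,28,29,30,31} (1-indexed).
Extract: c[3]=0 c[5]=1 c[6]=0 c[7]=1 c[9]=0 c[10]=0 c[11]=1 c[12]=1 c[13]=1 c[14]=1 c[15]=1 c[17]=0 c[18]=0 c[19]=0 c[20]=1 c[21]=0 c[22]=0 c[23]=0 c[24]=0 c[25]=1 c[26]=1 c[27]=1 c[28]=0 c[29]=0 c[30]=1 c[31]=0
Data = 01010011111000100001110010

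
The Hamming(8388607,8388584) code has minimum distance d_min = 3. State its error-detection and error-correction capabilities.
Detection only: up to d_min − 1 = 2 errors.
Correction: up to ⌊(d_min − 1)/2⌋ = ⌊2/2⌋ = 1 errors.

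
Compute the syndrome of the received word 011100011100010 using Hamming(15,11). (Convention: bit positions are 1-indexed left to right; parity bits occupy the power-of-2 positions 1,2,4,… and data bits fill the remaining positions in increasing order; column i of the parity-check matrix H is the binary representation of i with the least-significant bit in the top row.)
Syndrome s = H · r^T (mod 2), r = 011100011100010:
  s[0] = (101010101010101)·(011100011100010) mod 2 = 0+0+1+0+0+0+0+0+1+0+0+0+0+0+0 mod 2 = 0
  s[1] = (011001100110011)·(011100011100010) mod 2 = 0+1+1+0+0+0+0+0+0+1+0+0+0+1+0 mod 2 = 0
  s[2] = (000111100001111)·(011100011100010) mod 2 = 0+0+0+1+0+0+0+0+0+0+0+0+0+1+0 mod 2 = 0
  s[3] = (000000011111111)·(011100011100010) mod 2 = 0+0+0+0+0+0+0+1+1+1+0+0+0+1+0 mod 2 = 0
Syndrome = 0000
s = 0: no error detected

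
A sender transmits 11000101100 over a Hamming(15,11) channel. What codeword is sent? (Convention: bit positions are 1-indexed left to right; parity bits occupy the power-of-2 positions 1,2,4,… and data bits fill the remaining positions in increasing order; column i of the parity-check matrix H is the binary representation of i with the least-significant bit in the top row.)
Codeword c = d · G (mod 2), d = 11000101100:
  c[0] = d·G[:,0] = (11000101100)·(11011010101) mod 2 = 1+1+0+0+0+0+0+0+1+0+0 mod 2 = 1
  c[1] = d·G[:,1] = (11000101100)·(10110110011) mod 2 = 1+0+0+0+0+1+0+0+0+0+0 mod 2 = 0
  c[2] = d·G[:,2] = (11000101100)·(10000000000) mod 2 = 1+0+0+0+0+0+0+0+0+0+0 mod 2 = 1
  c[3] = d·G[:,3] = (11000101100)·(01110001111) mod 2 = 0+1+0+0+0+0+0+1+1+0+0 mod 2 = 1
  c[4] = d·G[:,4] = (11000101100)·(01000000000) mod 2 = 0+1+0+0+0+0+0+0+0+0+0 mod 2 = 1
  c[5] = d·G[:,5] = (11000101100)·(00100000000) mod 2 = 0+0+0+0+0+0+0+0+0+0+0 mod 2 = 0
  c[6] = d·G[:,6] = (11000101100)·(00010000000) mod 2 = 0+0+0+0+0+0+0+0+0+0+0 mod 2 = 0
  c[7] = d·G[:,7] = (11000101100)·(00001111111) mod 2 = 0+0+0+0+0+1+0+1+1+0+0 mod 2 = 1
  c[8] = d·G[:,8] = (11000101100)·(00001000000) mod 2 = 0+0+0+0+0+0+0+0+0+0+0 mod 2 = 0
  c[9] = d·G[:,9] = (11000101100)·(00000100000) mod 2 = 0+0+0+0+0+1+0+0+0+0+0 mod 2 = 1
  c[10] = d·G[:,10] = (11000101100)·(00000010000) mod 2 = 0+0+0+0+0+0+0+0+0+0+0 mod 2 = 0
  c[11] = d·G[:,11] = (11000101100)·(00000001000) mod 2 = 0+0+0+0+0+0+0+1+0+0+0 mod 2 = 1
  c[12] = d·G[:,12] = (11000101100)·(00000000100) mod 2 = 0+0+0+0+0+0+0+0+1+0+0 mod 2 = 1
  c[13] = d·G[:,13] = (11000101100)·(00000000010) mod 2 = 0+0+0+0+0+0+0+0+0+0+0 mod 2 = 0
  c[14] = d·G[:,14] = (11000101100)·(00000000001) mod 2 = 0+0+0+0+0+0+0+0+0+0+0 mod 2 = 0
Codeword = 101110010101100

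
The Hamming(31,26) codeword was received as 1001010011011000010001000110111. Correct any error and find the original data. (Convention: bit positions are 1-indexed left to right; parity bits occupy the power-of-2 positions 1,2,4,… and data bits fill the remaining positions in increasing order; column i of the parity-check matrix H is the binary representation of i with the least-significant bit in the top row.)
Syndrome s = H · r^T (mod 2), r = 1001010011011000010001000110111:
  s[0] = (1010101010101010101010101010101)·(1001010011011000010001000110111) mod 2 = 1+0+0+0+0+0+0+0+1+0+0+0+1+0+0+0+0+0+0+0+0+0+0+0+0+0+1+0+1+0+1 mod 2 = 0
  s[1] = (0110011001100110011001100110011)·(1001010011011000010001000110111) mod 2 = 0+0+0+0+0+1+0+0+0+1+0+0+0+0+0+0+0+1+0+0+0+1+0+0+0+1+1+0+0+1+1 mod 2 = 0
  s[2] = (0001111000011110000111100001111)·(1001010011011000010001000110111) mod 2 = 0+0+0+1+0+1+0+0+0+0+0+1+1+0+0+0+0+0+0+0+0+1+0+0+0+0+0+0+1+1+1 mod 2 = 0
  s[3] = (0000000111111110000000011111111)·(1001010011011000010001000110111) mod 2 = 0+0+0+0+0+0+0+0+1+1+0+1+1+0+0+0+0+0+0+0+0+0+0+0+0+1+1+0+1+1+1 mod 2 = 1
  s[4] = (0000000000000001111111111111111)·(1001010011011000010001000110111) mod 2 = 0+0+0+0+0+0+0+0+0+0+0+0+0+0+0+0+0+1+0+0+0+1+0+0+0+1+1+0+1+1+1 mod 2 = 1
Syndrome = 00011
Column 24 of H equals this syndrome → error at bit 24 (1-indexed).
Flip bit 24: 1001010011011000010001000110111 → 1001010011011000010001010110111
Extract data bits at positions {3,5,6,7,9,10,11,12,13,14,15,17,18,19,20,21,22,23,24,25,26,27,28,29,30,31}: 00101101100010001010110111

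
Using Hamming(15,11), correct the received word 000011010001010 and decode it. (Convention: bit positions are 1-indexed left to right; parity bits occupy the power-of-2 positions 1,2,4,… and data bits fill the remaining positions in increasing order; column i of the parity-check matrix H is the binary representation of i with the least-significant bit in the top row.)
Syndrome s = H · r^T (mod 2), r = 000011010001010:
  s[0] = (101010101010101)·(000011010001010) mod 2 = 0+0+0+0+1+0+0+0+0+0+0+0+0+0+0 mod 2 = 1
  s[1] = (011001100110011)·(000011010001010) mod 2 = 0+0+0+0+0+1+0+0+0+0+0+0+0+1+0 mod 2 = 0
  s[2] = (000111100001111)·(000011010001010) mod 2 = 0+0+0+0+1+1+0+0+0+0+0+1+0+1+0 mod 2 = 0
  s[3] = (000000011111111)·(000011010001010) mod 2 = 0+0+0+0+0+0+0+1+0+0+0+1+0+1+0 mod 2 = 1
Syndrome = 1001
Column 9 of H equals this syndrome → error at bit 9 (1-indexed).
Flip bit 9: 000011010001010 → 000011011001010
Extract data bits at positions {3,5,6,7,9,10,11,12,13,14,15}: 01101001010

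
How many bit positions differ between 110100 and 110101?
XOR = 000001, count of 1s = 1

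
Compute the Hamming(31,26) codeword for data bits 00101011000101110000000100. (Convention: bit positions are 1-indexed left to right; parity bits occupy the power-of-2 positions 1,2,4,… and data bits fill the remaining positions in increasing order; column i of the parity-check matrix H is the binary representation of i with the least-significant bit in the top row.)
Codeword c = d · G (mod 2), d = 00101011000101110000000100:
  c[0] = d·G[:,0] = (00101011000101110000000100)·(11011010101101010101010101) mod 2 = 0+0+0+0+1+0+1+0+0+0+0+1+0+1+0+1+0+0+0+0+0+0+0+1+0+0 mod 2 = 0
  c[1] = d·G[:,1] = (00101011000101110000000100)·(10110110011011001100110011) mod 2 = 0+0+1+0+0+0+1+0+0+0+0+0+0+1+0+0+0+0+0+0+0+0+0+0+0+0 mod 2 = 1
  c[2] = d·G[:,2] = (00101011000101110000000100)·(10000000000000000000000000) mod 2 = 0+0+0+0+0+0+0+0+0+0+0+0+0+0+0+0+0+0+0+0+0+0+0+0+0+0 mod 2 = 0
  c[3] = d·G[:,3] = (00101011000101110000000100)·(01110001111000111100001111) mod 2 = 0+0+1+0+0+0+0+1+0+0+0+0+0+0+1+1+0+0+0+0+0+0+0+1+0+0 mod 2 = 1
  c[4] = d·G[:,4] = (00101011000101110000000100)·(01000000000000000000000000) mod 2 = 0+0+0+0+0+0+0+0+0+0+0+0+0+0+0+0+0+0+0+0+0+0+0+0+0+0 mod 2 = 0
  c[5] = d·G[:,5] = (00101011000101110000000100)·(00100000000000000000000000) mod 2 = 0+0+1+0+0+0+0+0+0+0+0+0+0+0+0+0+0+0+0+0+0+0+0+0+0+0 mod 2 = 1
  c[6] = d·G[:,6] = (00101011000101110000000100)·(00010000000000000000000000) mod 2 = 0+0+0+0+0+0+0+0+0+0+0+0+0+0+0+0+0+0+0+0+0+0+0+0+0+0 mod 2 = 0
  c[7] = d·G[:,7] = (00101011000101110000000100)·(00001111111000000011111111) mod 2 = 0+0+0+0+1+0+1+1+0+0+0+0+0+0+0+0+0+0+0+0+0+0+0+1+0+0 mod 2 = 0
  c[8] = d·G[:,8] = (00101011000101110000000100)·(00001000000000000000000000) mod 2 = 0+0+0+0+1+0+0+0+0+0+0+0+0+0+0+0+0+0+0+0+0+0+0+0+0+0 mod 2 = 1
  c[9] = d·G[:,9] = (00101011000101110000000100)·(00000100000000000000000000) mod 2 = 0+0+0+0+0+0+0+0+0+0+0+0+0+0+0+0+0+0+0+0+0+0+0+0+0+0 mod 2 = 0
  c[10] = d·G[:,10] = (00101011000101110000000100)·(00000010000000000000000000) mod 2 = 0+0+0+0+0+0+1+0+0+0+0+0+0+0+0+0+0+0+0+0+0+0+0+0+0+0 mod 2 = 1
  c[11] = d·G[:,11] = (00101011000101110000000100)·(00000001000000000000000000) mod 2 = 0+0+0+0+0+0+0+1+0+0+0+0+0+0+0+0+0+0+0+0+0+0+0+0+0+0 mod 2 = 1
  c[12] = d·G[:,12] = (00101011000101110000000100)·(00000000100000000000000000) mod 2 = 0+0+0+0+0+0+0+0+0+0+0+0+0+0+0+0+0+0+0+0+0+0+0+0+0+0 mod 2 = 0
  c[13] = d·G[:,13] = (00101011000101110000000100)·(00000000010000000000000000) mod 2 = 0+0+0+0+0+0+0+0+0+0+0+0+0+0+0+0+0+0+0+0+0+0+0+0+0+0 mod 2 = 0
  c[14] = d·G[:,14] = (00101011000101110000000100)·(00000000001000000000000000) mod 2 = 0+0+0+0+0+0+0+0+0+0+0+0+0+0+0+0+0+0+0+0+0+0+0+0+0+0 mod 2 = 0
  c[15] = d·G[:,15] = (00101011000101110000000100)·(00000000000111111111111111) mod 2 = 0+0+0+0+0+0+0+0+0+0+0+1+0+1+1+1+0+0+0+0+0+0+0+1+0+0 mod 2 = 1
  c[16] = d·G[:,16] = (00101011000101110000000100)·(00000000000100000000000000) mod 2 = 0+0+0+0+0+0+0+0+0+0+0+1+0+0+0+0+0+0+0+0+0+0+0+0+0+0 mod 2 = 1
  c[17] = d·G[:,17] = (00101011000101110000000100)·(00000000000010000000000000) mod 2 = 0+0+0+0+0+0+0+0+0+0+0+0+0+0+0+0+0+0+0+0+0+0+0+0+0+0 mod 2 = 0
  c[18] = d·G[:,18] = (00101011000101110000000100)·(00000000000001000000000000) mod 2 = 0+0+0+0+0+0+0+0+0+0+0+0+0+1+0+0+0+0+0+0+0+0+0+0+0+0 mod 2 = 1
  c[19] = d·G[:,19] = (00101011000101110000000100)·(00000000000000100000000000) mod 2 = 0+0+0+0+0+0+0+0+0+0+0+0+0+0+1+0+0+0+0+0+0+0+0+0+0+0 mod 2 = 1
  c[20] = d·G[:,20] = (00101011000101110000000100)·(00000000000000010000000000) mod 2 = 0+0+0+0+0+0+0+0+0+0+0+0+0+0+0+1+0+0+0+0+0+0+0+0+0+0 mod 2 = 1
  c[21] = d·G[:,21] = (00101011000101110000000100)·(00000000000000001000000000) mod 2 = 0+0+0+0+0+0+0+0+0+0+0+0+0+0+0+0+0+0+0+0+0+0+0+0+0+0 mod 2 = 0
  c[22] = d·G[:,22] = (00101011000101110000000100)·(00000000000000000100000000) mod 2 = 0+0+0+0+0+0+0+0+0+0+0+0+0+0+0+0+0+0+0+0+0+0+0+0+0+0 mod 2 = 0
  c[23] = d·G[:,23] = (00101011000101110000000100)·(00000000000000000010000000) mod 2 = 0+0+0+0+0+0+0+0+0+0+0+0+0+0+0+0+0+0+0+0+0+0+0+0+0+0 mod 2 = 0
  c[24] = d·G[:,24] = (00101011000101110000000100)·(00000000000000000001000000) mod 2 = 0+0+0+0+0+0+0+0+0+0+0+0+0+0+0+0+0+0+0+0+0+0+0+0+0+0 mod 2 = 0
  c[25] = d·G[:,25] = (00101011000101110000000100)·(00000000000000000000100000) mod 2 = 0+0+0+0+0+0+0+0+0+0+0+0+0+0+0+0+0+0+0+0+0+0+0+0+0+0 mod 2 = 0
  c[26] = d·G[:,26] = (00101011000101110000000100)·(00000000000000000000010000) mod 2 = 0+0+0+0+0+0+0+0+0+0+0+0+0+0+0+0+0+0+0+0+0+0+0+0+0+0 mod 2 = 0
  c[27] = d·G[:,27] = (00101011000101110000000100)·(00000000000000000000001000) mod 2 = 0+0+0+0+0+0+0+0+0+0+0+0+0+0+0+0+0+0+0+0+0+0+0+0+0+0 mod 2 = 0
  c[28] = d·G[:,28] = (00101011000101110000000100)·(00000000000000000000000100) mod 2 = 0+0+0+0+0+0+0+0+0+0+0+0+0+0+0+0+0+0+0+0+0+0+0+1+0+0 mod 2 = 1
  c[29] = d·G[:,29] = (00101011000101110000000100)·(00000000000000000000000010) mod 2 = 0+0+0+0+0+0+0+0+0+0+0+0+0+0+0+0+0+0+0+0+0+0+0+0+0+0 mod 2 = 0
  c[30] = d·G[:,30] = (00101011000101110000000100)·(00000000000000000000000001) mod 2 = 0+0+0+0+0+0+0+0+0+0+0+0+0+0+0+0+0+0+0+0+0+0+0+0+0+0 mod 2 = 0
Codeword = 0101010010110001101110000000100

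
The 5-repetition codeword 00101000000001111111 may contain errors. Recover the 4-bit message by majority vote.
Split into 5-bit blocks and majority-vote each:
  block 1 = 00101: 2 ones, 3 zeros → 0
  block 2 = 00000: 0 ones, 5 zeros → 0
  block 3 = 00011: 2 ones, 3 zeros → 0
  block 4 = 11111: 5 ones, 0 zeros → 1
Decoded = 0001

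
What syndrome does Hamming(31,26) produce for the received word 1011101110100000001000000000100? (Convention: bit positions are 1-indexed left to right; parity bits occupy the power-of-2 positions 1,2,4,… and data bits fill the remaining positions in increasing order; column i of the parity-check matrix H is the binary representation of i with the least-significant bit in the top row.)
Syndrome s = H · r^T (mod 2), r = 1011101110100000001000000000100:
  s[0] = (1010101010101010101010101010101)·(1011101110100000001000000000100) mod 2 = 1+0+1+0+1+0+1+0+1+0+1+0+0+0+0+0+0+0+1+0+0+0+0+0+0+0+0+0+1+0+0 mod 2 = 0
  s[1] = (0110011001100110011001100110011)·(1011101110100000001000000000100) mod 2 = 0+0+1+0+0+0+1+0+0+0+1+0+0+0+0+0+0+0+1+0+0+0+0+0+0+0+0+0+0+0+0 mod 2 = 0
  s[2] = (0001111000011110000111100001111)·(1011101110100000001000000000100) mod 2 = 0+0+0+1+1+0+1+0+0+0+0+0+0+0+0+0+0+0+0+0+0+0+0+0+0+0+0+0+1+0+0 mod 2 = 0
  s[3] = (0000000111111110000000011111111)·(1011101110100000001000000000100) mod 2 = 0+0+0+0+0+0+0+1+1+0+1+0+0+0+0+0+0+0+0+0+0+0+0+0+0+0+0+0+1+0+0 mod 2 = 0
  s[4] = (0000000000000001111111111111111)·(1011101110100000001000000000100) mod 2 = 0+0+0+0+0+0+0+0+0+0+0+0+0+0+0+0+0+0+1+0+0+0+0+0+0+0+0+0+1+0+0 mod 2 = 0
Syndrome = 00000
s = 0: no error detected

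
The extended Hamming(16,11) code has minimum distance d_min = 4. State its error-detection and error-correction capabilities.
Detection only: up to d_min − 1 = 3 errors.
Correction: up to ⌊(d_min − 1)/2⌋ = ⌊3/2⌋ = 1 errors.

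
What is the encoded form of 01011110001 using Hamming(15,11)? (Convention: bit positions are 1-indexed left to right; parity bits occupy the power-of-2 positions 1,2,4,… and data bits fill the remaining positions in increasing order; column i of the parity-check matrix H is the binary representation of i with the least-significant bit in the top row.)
Codeword c = d · G (mod 2), d = 01011110001:
  c[0] = d·G[:,0] = (01011110001)·(11011010101) mod 2 = 0+1+0+1+1+0+1+0+0+0+1 mod 2 = 1
  c[1] = d·G[:,1] = (01011110001)·(10110110011) mod 2 = 0+0+0+1+0+1+1+0+0+0+1 mod 2 = 0
  c[2] = d·G[:,2] = (01011110001)·(10000000000) mod 2 = 0+0+0+0+0+0+0+0+0+0+0 mod 2 = 0
  c[3] = d·G[:,3] = (01011110001)·(01110001111) mod 2 = 0+1+0+1+0+0+0+0+0+0+1 mod 2 = 1
  c[4] = d·G[:,4] = (01011110001)·(01000000000) mod 2 = 0+1+0+0+0+0+0+0+0+0+0 mod 2 = 1
  c[5] = d·G[:,5] = (01011110001)·(00100000000) mod 2 = 0+0+0+0+0+0+0+0+0+0+0 mod 2 = 0
  c[6] = d·G[:,6] = (01011110001)·(00010000000) mod 2 = 0+0+0+1+0+0+0+0+0+0+0 mod 2 = 1
  c[7] = d·G[:,7] = (01011110001)·(00001111111) mod 2 = 0+0+0+0+1+1+1+0+0+0+1 mod 2 = 0
  c[8] = d·G[:,8] = (01011110001)·(00001000000) mod 2 = 0+0+0+0+1+0+0+0+0+0+0 mod 2 = 1
  c[9] = d·G[:,9] = (01011110001)·(00000100000) mod 2 = 0+0+0+0+0+1+0+0+0+0+0 mod 2 = 1
  c[10] = d·G[:,10] = (01011110001)·(00000010000) mod 2 = 0+0+0+0+0+0+1+0+0+0+0 mod 2 = 1
  c[11] = d·G[:,11] = (01011110001)·(00000001000) mod 2 = 0+0+0+0+0+0+0+0+0+0+0 mod 2 = 0
  c[12] = d·G[:,12] = (01011110001)·(00000000100) mod 2 = 0+0+0+0+0+0+0+0+0+0+0 mod 2 = 0
  c[13] = d·G[:,13] = (01011110001)·(00000000010) mod 2 = 0+0+0+0+0+0+0+0+0+0+0 mod 2 = 0
  c[14] = d·G[:,14] = (01011110001)·(00000000001) mod 2 = 0+0+0+0+0+0+0+0+0+0+1 mod 2 = 1
Codeword = 100110101110001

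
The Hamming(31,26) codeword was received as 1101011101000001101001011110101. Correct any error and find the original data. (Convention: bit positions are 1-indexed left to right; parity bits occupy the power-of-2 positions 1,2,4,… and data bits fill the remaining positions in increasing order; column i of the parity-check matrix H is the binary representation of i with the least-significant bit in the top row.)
Syndrome s = H · r^T (mod 2), r = 1101011101000001101001011110101:
  s[0] = (1010101010101010101010101010101)·(1101011101000001101001011110101) mod 2 = 1+0+0+0+0+0+1+0+0+0+0+0+0+0+0+0+1+0+1+0+0+0+0+0+1+0+1+0+1+0+1 mod 2 = 0
  s[1] = (0110011001100110011001100110011)·(1101011101000001101001011110101) mod 2 = 0+1+0+0+0+1+1+0+0+1+0+0+0+0+0+0+0+0+1+0+0+1+0+0+0+1+1+0+0+0+1 mod 2 = 1
  s[2] = (0001111000011110000111100001111)·(1101011101000001101001011110101) mod 2 = 0+0+0+1+0+1+1+0+0+0+0+0+0+0+0+0+0+0+0+0+0+1+0+0+0+0+0+0+1+0+1 mod 2 = 0
  s[3] = (0000000111111110000000011111111)·(1101011101000001101001011110101) mod 2 = 0+0+0+0+0+0+0+1+0+1+0+0+0+0+0+0+0+0+0+0+0+0+0+1+1+1+1+0+1+0+1 mod 2 = 0
  s[4] = (0000000000000001111111111111111)·(1101011101000001101001011110101) mod 2 = 0+0+0+0+0+0+0+0+0+0+0+0+0+0+0+1+1+0+1+0+0+1+0+1+1+1+1+0+1+0+1 mod 2 = 0
Syndrome = 01000
Column 2 of H equals this syndrome → error at bit 2 (1-indexed).
Flip bit 2: 1101011101000001101001011110101 → 1001011101000001101001011110101
Extract data bits at positions {3,5,6,7,9,10,11,12,13,14,15,17,18,19,20,21,22,23,24,25,26,27,28,29,30,31}: 00110100000101001011110101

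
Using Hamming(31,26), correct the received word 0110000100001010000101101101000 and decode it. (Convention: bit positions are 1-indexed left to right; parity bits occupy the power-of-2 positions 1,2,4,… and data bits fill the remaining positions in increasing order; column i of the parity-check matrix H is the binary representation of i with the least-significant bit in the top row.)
Syndrome s = H · r^T (mod 2), r = 0110000100001010000101101101000:
  s[0] = (1010101010101010101010101010101)·(0110000100001010000101101101000) mod 2 = 0+0+1+0+0+0+0+0+0+0+0+0+1+0+1+0+0+0+0+0+0+0+1+0+1+0+0+0+0+0+0 mod 2 = 1
  s[1] = (0110011001100110011001100110011)·(0110000100001010000101101101000) mod 2 = 0+1+1+0+0+0+0+0+0+0+0+0+0+0+1+0+0+0+0+0+0+1+1+0+0+1+0+0+0+0+0 mod 2 = 0
  s[2] = (0001111000011110000111100001111)·(0110000100001010000101101101000) mod 2 = 0+0+0+0+0+0+0+0+0+0+0+0+1+0+1+0+0+0+0+1+0+1+1+0+0+0+0+1+0+0+0 mod 2 = 0
  s[3] = (0000000111111110000000011111111)·(0110000100001010000101101101000) mod 2 = 0+0+0+0+0+0+0+1+0+0+0+0+1+0+1+0+0+0+0+0+0+0+0+0+1+1+0+1+0+0+0 mod 2 = 0
  s[4] = (0000000000000001111111111111111)·(0110000100001010000101101101000) mod 2 = 0+0+0+0+0+0+0+0+0+0+0+0+0+0+0+0+0+0+0+1+0+1+1+0+1+1+0+1+0+0+0 mod 2 = 0
Syndrome = 10000
Column 1 of H equals this syndrome → error at bit 1 (1-indexed).
Flip bit 1: 0110000100001010000101101101000 → 1110000100001010000101101101000
Extract data bits at positions {3,5,6,7,9,10,11,12,13,14,15,17,18,19,20,21,22,23,24,25,26,27,28,29,30,31}: 10000000101000101101101000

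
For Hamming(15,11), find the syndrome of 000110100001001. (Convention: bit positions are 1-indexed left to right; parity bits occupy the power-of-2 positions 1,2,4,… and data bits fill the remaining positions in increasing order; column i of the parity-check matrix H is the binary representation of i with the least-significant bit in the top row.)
Syndrome s = H · r^T (mod 2), r = 000110100001001:
  s[0] = (101010101010101)·(000110100001001) mod 2 = 0+0+0+0+1+0+1+0+0+0+0+0+0+0+1 mod 2 = 1
  s[1] = (011001100110011)·(000110100001001) mod 2 = 0+0+0+0+0+0+1+0+0+0+0+0+0+0+1 mod 2 = 0
  s[2] = (000111100001111)·(000110100001001) mod 2 = 0+0+0+1+1+0+1+0+0+0+0+1+0+0+1 mod 2 = 1
  s[3] = (000000011111111)·(000110100001001) mod 2 = 0+0+0+0+0+0+0+0+0+0+0+1+0+0+1 mod 2 = 0
Syndrome = 1010
Non-zero syndrome: error at position 5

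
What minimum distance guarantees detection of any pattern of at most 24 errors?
Detecting e errors requires d_min ≥ e + 1 = 24 + 1 = 25.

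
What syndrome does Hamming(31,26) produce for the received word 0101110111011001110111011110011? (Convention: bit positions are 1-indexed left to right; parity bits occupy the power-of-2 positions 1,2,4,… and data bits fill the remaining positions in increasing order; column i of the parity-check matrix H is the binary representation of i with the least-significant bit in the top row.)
Syndrome s = H · r^T (mod 2), r = 0101110111011001110111011110011:
  s[0] = (1010101010101010101010101010101)·(0101110111011001110111011110011) mod 2 = 0+0+0+0+1+0+0+0+1+0+0+0+1+0+0+0+1+0+0+0+1+0+0+0+1+0+1+0+0+0+1 mod 2 = 0
  s[1] = (0110011001100110011001100110011)·(0101110111011001110111011110011) mod 2 = 0+1+0+0+0+1+0+0+0+1+0+0+0+0+0+0+0+1+0+0+0+1+0+0+0+1+1+0+0+1+1 mod 2 = 1
  s[2] = (0001111000011110000111100001111)·(0101110111011001110111011110011) mod 2 = 0+0+0+1+1+1+0+0+0+0+0+1+1+0+0+0+0+0+0+1+1+1+0+0+0+0+0+0+0+1+1 mod 2 = 0
  s[3] = (0000000111111110000000011111111)·(0101110111011001110111011110011) mod 2 = 0+0+0+0+0+0+0+1+1+1+0+1+1+0+0+0+0+0+0+0+0+0+0+1+1+1+1+0+0+1+1 mod 2 = 1
  s[4] = (0000000000000001111111111111111)·(0101110111011001110111011110011) mod 2 = 0+0+0+0+0+0+0+0+0+0+0+0+0+0+0+1+1+1+0+1+1+1+0+1+1+1+1+0+0+1+1 mod 2 = 0
Syndrome = 01010
Non-zero syndrome: error at position 10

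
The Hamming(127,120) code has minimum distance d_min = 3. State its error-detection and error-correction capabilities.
Detection only: up to d_min − 1 = 2 errors.
Correction: up to ⌊(d_min − 1)/2⌋ = ⌊2/2⌋ = 1 errors.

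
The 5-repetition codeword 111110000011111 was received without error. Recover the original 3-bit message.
Split into 5-bit blocks: 11111 00000 11111
Data = 101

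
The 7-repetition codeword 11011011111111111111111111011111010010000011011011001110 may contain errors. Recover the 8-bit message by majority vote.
Split into 7-bit blocks and majority-vote each:
  block 1 = 1101101: 5 ones, 2 zeros → 1
  block 2 = 1111111: 7 ones, 0 zeros → 1
  block 3 = 1111111: 7 ones, 0 zeros → 1
  block 4 = 1111101: 6 ones, 1 zeros → 1
  block 5 = 1111010: 5 ones, 2 zeros → 1
  block 6 = 0100000: 1 ones, 6 zeros → 0
  block 7 = 1101101: 5 ones, 2 zeros → 1
  block 8 = 1001110: 4 ones, 3 zeros → 1
Decoded = 11111011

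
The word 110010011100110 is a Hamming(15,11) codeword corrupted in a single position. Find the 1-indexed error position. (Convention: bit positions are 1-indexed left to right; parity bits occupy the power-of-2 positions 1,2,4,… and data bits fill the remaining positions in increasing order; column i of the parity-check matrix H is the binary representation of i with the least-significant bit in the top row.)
Syndrome s = H · r^T (mod 2), r = 110010011100110:
  s[0] = (101010101010101)·(110010011100110) mod 2 = 1+0+0+0+1+0+0+0+1+0+0+0+1+0+0 mod 2 = 0
  s[1] = (011001100110011)·(110010011100110) mod 2 = 0+1+0+0+0+0+0+0+0+1+0+0+0+1+0 mod 2 = 1
  s[2] = (000111100001111)·(110010011100110) mod 2 = 0+0+0+0+1+0+0+0+0+0+0+0+1+1+0 mod 2 = 1
  s[3] = (000000011111111)·(110010011100110) mod 2 = 0+0+0+0+0+0+0+1+1+1+0+0+1+1+0 mod 2 = 1
Syndrome = 0111
Column i of H is the binary representation of i, so the syndrome is the binary index of the flipped bit.
Read s = 0111 with s[0] as LSB: 0·2^0 + 1·2^1 + 1·2^2 + 1·2^3 = 14.
Error is at bit position 14.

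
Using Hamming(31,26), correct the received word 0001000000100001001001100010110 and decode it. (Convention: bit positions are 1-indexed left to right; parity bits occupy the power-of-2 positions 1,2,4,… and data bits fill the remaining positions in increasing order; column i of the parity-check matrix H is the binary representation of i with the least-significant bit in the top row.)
Syndrome s = H · r^T (mod 2), r = 0001000000100001001001100010110:
  s[0] = (1010101010101010101010101010101)·(0001000000100001001001100010110) mod 2 = 0+0+0+0+0+0+0+0+0+0+1+0+0+0+0+0+0+0+1+0+0+0+1+0+0+0+1+0+1+0+0 mod 2 = 1
  s[1] = (0110011001100110011001100110011)·(0001000000100001001001100010110) mod 2 = 0+0+0+0+0+0+0+0+0+0+1+0+0+0+0+0+0+0+1+0+0+1+1+0+0+0+1+0+0+1+0 mod 2 = 0
  s[2] = (0001111000011110000111100001111)·(0001000000100001001001100010110) mod 2 = 0+0+0+1+0+0+0+0+0+0+0+0+0+0+0+0+0+0+0+0+0+1+1+0+0+0+0+0+1+1+0 mod 2 = 1
  s[3] = (0000000111111110000000011111111)·(0001000000100001001001100010110) mod 2 = 0+0+0+0+0+0+0+0+0+0+1+0+0+0+0+0+0+0+0+0+0+0+0+0+0+0+1+0+1+1+0 mod 2 = 0
  s[4] = (0000000000000001111111111111111)·(0001000000100001001001100010110) mod 2 = 0+0+0+0+0+0+0+0+0+0+0+0+0+0+0+1+0+0+1+0+0+1+1+0+0+0+1+0+1+1+0 mod 2 = 1
Syndrome = 10101
Column 21 of H equals this syndrome → error at bit 21 (1-indexed).
Flip bit 21: 0001000000100001001001100010110 → 0001000000100001001011100010110
Extract data bits at positions {3,5,6,7,9,10,11,12,13,14,15,17,18,19,20,21,22,23,24,25,26,27,28,29,30,31}: 00000010000001011100010110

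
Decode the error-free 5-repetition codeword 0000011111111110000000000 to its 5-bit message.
Split into 5-bit blocks: 00000 11111 11111 00000 00000
Data = 01100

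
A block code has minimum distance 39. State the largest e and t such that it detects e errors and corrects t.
(a) Detection requires d_min ≥ e+1, so e ≤ d_min − 1 = 38.
(b) Correction requires d_min ≥ 2t+1, so t ≤ ⌊(d_min − 1)/2⌋ = ⌊38/2⌋ = 19.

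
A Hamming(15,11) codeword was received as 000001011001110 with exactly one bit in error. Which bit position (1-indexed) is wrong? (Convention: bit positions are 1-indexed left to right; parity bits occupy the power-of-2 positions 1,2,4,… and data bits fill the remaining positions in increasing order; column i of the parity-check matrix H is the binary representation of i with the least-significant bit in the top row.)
Syndrome s = H · r^T (mod 2), r = 000001011001110:
  s[0] = (101010101010101)·(000001011001110) mod 2 = 0+0+0+0+0+0+0+0+1+0+0+0+1+0+0 mod 2 = 0
  s[1] = (011001100110011)·(000001011001110) mod 2 = 0+0+0+0+0+1+0+0+0+0+0+0+0+1+0 mod 2 = 0
  s[2] = (000111100001111)·(000001011001110) mod 2 = 0+0+0+0+0+1+0+0+0+0+0+1+1+1+0 mod 2 = 0
  s[3] = (000000011111111)·(000001011001110) mod 2 = 0+0+0+0+0+0+0+1+1+0+0+1+1+1+0 mod 2 = 1
Syndrome = 0001
Column i of H is the binary representation of i, so the syndrome is the binary index of the flipped bit.
Read s = 0001 with s[0] as LSB: 0·2^0 + 0·2^1 + 0·2^2 + 1·2^3 = 8.
Error is at bit position 8.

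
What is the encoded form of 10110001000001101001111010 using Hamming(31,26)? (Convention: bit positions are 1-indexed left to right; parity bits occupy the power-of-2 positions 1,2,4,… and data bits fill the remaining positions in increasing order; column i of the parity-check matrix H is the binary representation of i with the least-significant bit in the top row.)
Codeword c = d · G (mod 2), d = 10110001000001101001111010:
  c[0] = d·G[:,0] = (10110001000001101001111010)·(11011010101101010101010101) mod 2 = 1+0+0+1+0+0+0+0+0+0+0+0+0+1+0+0+0+0+0+1+0+1+0+0+0+0 mod 2 = 1
  c[1] = d·G[:,1] = (10110001000001101001111010)·(10110110011011001100110011) mod 2 = 1+0+1+1+0+0+0+0+0+0+0+0+0+1+0+0+1+0+0+0+1+1+0+0+1+0 mod 2 = 0
  c[2] = d·G[:,2] = (10110001000001101001111010)·(10000000000000000000000000) mod 2 = 1+0+0+0+0+0+0+0+0+0+0+0+0+0+0+0+0+0+0+0+0+0+0+0+0+0 mod 2 = 1
  c[3] = d·G[:,3] = (10110001000001101001111010)·(01110001111000111100001111) mod 2 = 0+0+1+1+0+0+0+1+0+0+0+0+0+0+1+0+1+0+0+0+0+0+1+0+1+0 mod 2 = 1
  c[4] = d·G[:,4] = (10110001000001101001111010)·(01000000000000000000000000) mod 2 = 0+0+0+0+0+0+0+0+0+0+0+0+0+0+0+0+0+0+0+0+0+0+0+0+0+0 mod 2 = 0
  c[5] = d·G[:,5] = (10110001000001101001111010)·(00100000000000000000000000) mod 2 = 0+0+1+0+0+0+0+0+0+0+0+0+0+0+0+0+0+0+0+0+0+0+0+0+0+0 mod 2 = 1
  c[6] = d·G[:,6] = (10110001000001101001111010)·(00010000000000000000000000) mod 2 = 0+0+0+1+0+0+0+0+0+0+0+0+0+0+0+0+0+0+0+0+0+0+0+0+0+0 mod 2 = 1
  c[7] = d·G[:,7] = (10110001000001101001111010)·(00001111111000000011111111) mod 2 = 0+0+0+0+0+0+0+1+0+0+0+0+0+0+0+0+0+0+0+1+1+1+1+0+1+0 mod 2 = 0
  c[8] = d·G[:,8] = (10110001000001101001111010)·(00001000000000000000000000) mod 2 = 0+0+0+0+0+0+0+0+0+0+0+0+0+0+0+0+0+0+0+0+0+0+0+0+0+0 mod 2 = 0
  c[9] = d·G[:,9] = (10110001000001101001111010)·(00000100000000000000000000) mod 2 = 0+0+0+0+0+0+0+0+0+0+0+0+0+0+0+0+0+0+0+0+0+0+0+0+0+0 mod 2 = 0
  c[10] = d·G[:,10] = (10110001000001101001111010)·(00000010000000000000000000) mod 2 = 0+0+0+0+0+0+0+0+0+0+0+0+0+0+0+0+0+0+0+0+0+0+0+0+0+0 mod 2 = 0
  c[11] = d·G[:,11] = (10110001000001101001111010)·(00000001000000000000000000) mod 2 = 0+0+0+0+0+0+0+1+0+0+0+0+0+0+0+0+0+0+0+0+0+0+0+0+0+0 mod 2 = 1
  c[12] = d·G[:,12] = (10110001000001101001111010)·(00000000100000000000000000) mod 2 = 0+0+0+0+0+0+0+0+0+0+0+0+0+0+0+0+0+0+0+0+0+0+0+0+0+0 mod 2 = 0
  c[13] = d·G[:,13] = (10110001000001101001111010)·(00000000010000000000000000) mod 2 = 0+0+0+0+0+0+0+0+0+0+0+0+0+0+0+0+0+0+0+0+0+0+0+0+0+0 mod 2 = 0
  c[14] = d·G[:,14] = (10110001000001101001111010)·(00000000001000000000000000) mod 2 = 0+0+0+0+0+0+0+0+0+0+0+0+0+0+0+0+0+0+0+0+0+0+0+0+0+0 mod 2 = 0
  c[15] = d·G[:,15] = (10110001000001101001111010)·(00000000000111111111111111) mod 2 = 0+0+0+0+0+0+0+0+0+0+0+0+0+1+1+0+1+0+0+1+1+1+1+0+1+0 mod 2 = 0
  c[16] = d·G[:,16] = (10110001000001101001111010)·(00000000000100000000000000) mod 2 = 0+0+0+0+0+0+0+0+0+0+0+0+0+0+0+0+0+0+0+0+0+0+0+0+0+0 mod 2 = 0
  c[17] = d·G[:,17] = (10110001000001101001111010)·(00000000000010000000000000) mod 2 = 0+0+0+0+0+0+0+0+0+0+0+0+0+0+0+0+0+0+0+0+0+0+0+0+0+0 mod 2 = 0
  c[18] = d·G[:,18] = (10110001000001101001111010)·(00000000000001000000000000) mod 2 = 0+0+0+0+0+0+0+0+0+0+0+0+0+1+0+0+0+0+0+0+0+0+0+0+0+0 mod 2 = 1
  c[19] = d·G[:,19] = (10110001000001101001111010)·(00000000000000100000000000) mod 2 = 0+0+0+0+0+0+0+0+0+0+0+0+0+0+1+0+0+0+0+0+0+0+0+0+0+0 mod 2 = 1
  c[20] = d·G[:,20] = (10110001000001101001111010)·(00000000000000010000000000) mod 2 = 0+0+0+0+0+0+0+0+0+0+0+0+0+0+0+0+0+0+0+0+0+0+0+0+0+0 mod 2 = 0
  c[21] = d·G[:,21] = (10110001000001101001111010)·(00000000000000001000000000) mod 2 = 0+0+0+0+0+0+0+0+0+0+0+0+0+0+0+0+1+0+0+0+0+0+0+0+0+0 mod 2 = 1
  c[22] = d·G[:,22] = (10110001000001101001111010)·(00000000000000000100000000) mod 2 = 0+0+0+0+0+0+0+0+0+0+0+0+0+0+0+0+0+0+0+0+0+0+0+0+0+0 mod 2 = 0
  c[23] = d·G[:,23] = (10110001000001101001111010)·(00000000000000000010000000) mod 2 = 0+0+0+0+0+0+0+0+0+0+0+0+0+0+0+0+0+0+0+0+0+0+0+0+0+0 mod 2 = 0
  c[24] = d·G[:,24] = (10110001000001101001111010)·(00000000000000000001000000) mod 2 = 0+0+0+0+0+0+0+0+0+0+0+0+0+0+0+0+0+0+0+1+0+0+0+0+0+0 mod 2 = 1
  c[25] = d·G[:,25] = (10110001000001101001111010)·(00000000000000000000100000) mod 2 = 0+0+0+0+0+0+0+0+0+0+0+0+0+0+0+0+0+0+0+0+1+0+0+0+0+0 mod 2 = 1
  c[26] = d·G[:,26] = (10110001000001101001111010)·(00000000000000000000010000) mod 2 = 0+0+0+0+0+0+0+0+0+0+0+0+0+0+0+0+0+0+0+0+0+1+0+0+0+0 mod 2 = 1
  c[27] = d·G[:,27] = (10110001000001101001111010)·(00000000000000000000001000) mod 2 = 0+0+0+0+0+0+0+0+0+0+0+0+0+0+0+0+0+0+0+0+0+0+1+0+0+0 mod 2 = 1
  c[28] = d·G[:,28] = (10110001000001101001111010)·(00000000000000000000000100) mod 2 = 0+0+0+0+0+0+0+0+0+0+0+0+0+0+0+0+0+0+0+0+0+0+0+0+0+0 mod 2 = 0
  c[29] = d·G[:,29] = (10110001000001101001111010)·(00000000000000000000000010) mod 2 = 0+0+0+0+0+0+0+0+0+0+0+0+0+0+0+0+0+0+0+0+0+0+0+0+1+0 mod 2 = 1
  c[30] = d·G[:,30] = (10110001000001101001111010)·(00000000000000000000000001) mod 2 = 0+0+0+0+0+0+0+0+0+0+0+0+0+0+0+0+0+0+0+0+0+0+0+0+0+0 mod 2 = 0
Codeword = 1011011000010000001101001111010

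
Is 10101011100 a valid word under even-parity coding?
Sum of all bits: 1+0+1+0+1+0+1+1+1+0+0 = 6; 6 mod 2 = 0. Result is 0 → valid parity.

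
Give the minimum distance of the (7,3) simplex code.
d_min = 4 (every nonzero codeword of the simplex code S_3 has weight 2^(r−1) = 4).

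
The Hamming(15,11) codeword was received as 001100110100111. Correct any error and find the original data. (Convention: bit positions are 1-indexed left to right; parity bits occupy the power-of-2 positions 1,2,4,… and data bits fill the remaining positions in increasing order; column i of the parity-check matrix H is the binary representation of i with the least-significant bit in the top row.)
Syndrome s = H · r^T (mod 2), r = 001100110100111:
  s[0] = (101010101010101)·(001100110100111) mod 2 = 0+0+1+0+0+0+1+0+0+0+0+0+1+0+1 mod 2 = 0
  s[1] = (011001100110011)·(001100110100111) mod 2 = 0+0+1+0+0+0+1+0+0+1+0+0+0+1+1 mod 2 = 1
  s[2] = (000111100001111)·(001100110100111) mod 2 = 0+0+0+1+0+0+1+0+0+0+0+0+1+1+1 mod 2 = 1
  s[3] = (000000011111111)·(001100110100111) mod 2 = 0+0+0+0+0+0+0+1+0+1+0+0+1+1+1 mod 2 = 1
Syndrome = 0111
Column 14 of H equals this syndrome → error at bit 14 (1-indexed).
Flip bit 14: 001100110100111 → 001100110100101
Extract data bits at positions {3,5,6,7,9,10,11,12,13,14,15}: 10010100101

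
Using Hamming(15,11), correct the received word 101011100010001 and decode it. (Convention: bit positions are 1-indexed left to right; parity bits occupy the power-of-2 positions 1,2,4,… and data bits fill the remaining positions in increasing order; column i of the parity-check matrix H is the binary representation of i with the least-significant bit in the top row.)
Syndrome s = H · r^T (mod 2), r = 101011100010001:
  s[0] = (101010101010101)·(101011100010001) mod 2 = 1+0+1+0+1+0+1+0+0+0+1+0+0+0+1 mod 2 = 0
  s[1] = (011001100110011)·(101011100010001) mod 2 = 0+0+1+0+0+1+1+0+0+0+1+0+0+0+1 mod 2 = 1
  s[2] = (000111100001111)·(101011100010001) mod 2 = 0+0+0+0+1+1+1+0+0+0+0+0+0+0+1 mod 2 = 0
  s[3] = (000000011111111)·(101011100010001) mod 2 = 0+0+0+0+0+0+0+0+0+0+1+0+0+0+1 mod 2 = 0
Syndrome = 0100
Column 2 of H equals this syndrome → error at bit 2 (1-indexed).
Flip bit 2: 101011100010001 → 111011100010001
Extract data bits at positions {3,5,6,7,9,10,11,12,13,14,15}: 11110010001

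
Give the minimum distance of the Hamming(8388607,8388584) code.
d_min = 3 (every single-error-correcting Hamming code has d_min = 3).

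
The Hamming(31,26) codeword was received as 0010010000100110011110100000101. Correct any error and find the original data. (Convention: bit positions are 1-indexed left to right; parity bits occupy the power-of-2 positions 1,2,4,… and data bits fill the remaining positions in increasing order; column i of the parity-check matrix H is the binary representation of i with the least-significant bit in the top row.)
Syndrome s = H · r^T (mod 2), r = 0010010000100110011110100000101:
  s[0] = (1010101010101010101010101010101)·(0010010000100110011110100000101) mod 2 = 0+0+1+0+0+0+0+0+0+0+1+0+0+0+1+0+0+0+1+0+1+0+1+0+0+0+0+0+1+0+1 mod 2 = 0
  s[1] = (0110011001100110011001100110011)·(0010010000100110011110100000101) mod 2 = 0+0+1+0+0+1+0+0+0+0+1+0+0+1+1+0+0+1+1+0+0+0+1+0+0+0+0+0+0+0+1 mod 2 = 1
  s[2] = (0001111000011110000111100001111)·(0010010000100110011110100000101) mod 2 = 0+0+0+0+0+1+0+0+0+0+0+0+0+1+1+0+0+0+0+1+1+0+1+0+0+0+0+0+1+0+1 mod 2 = 0
  s[3] = (0000000111111110000000011111111)·(0010010000100110011110100000101) mod 2 = 0+0+0+0+0+0+0+0+0+0+1+0+0+1+1+0+0+0+0+0+0+0+0+0+0+0+0+0+1+0+1 mod 2 = 1
  s[4] = (0000000000000001111111111111111)·(0010010000100110011110100000101) mod 2 = 0+0+0+0+0+0+0+0+0+0+0+0+0+0+0+0+0+1+1+1+1+0+1+0+0+0+0+0+1+0+1 mod 2 = 1
Syndrome = 01011
Column 26 of H equals this syndrome → error at bit 26 (1-indexed).
Flip bit 26: 0010010000100110011110100000101 → 0010010000100110011110100100101
Extract data bits at positions {3,5,6,7,9,10,11,12,13,14,15,17,18,19,20,21,22,23,24,25,26,27,28,29,30,31}: 10100010011011110100100101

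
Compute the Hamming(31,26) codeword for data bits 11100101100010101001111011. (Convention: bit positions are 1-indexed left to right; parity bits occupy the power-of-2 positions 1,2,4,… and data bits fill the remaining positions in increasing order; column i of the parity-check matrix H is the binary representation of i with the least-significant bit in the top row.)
Codeword c = d · G (mod 2), d = 11100101100010101001111011:
  c[0] = d·G[:,0] = (11100101100010101001111011)·(11011010101101010101010101) mod 2 = 1+1+0+0+0+0+0+0+1+0+0+0+0+0+0+0+0+0+0+1+0+1+0+0+0+1 mod 2 = 0
  c[1] = d·G[:,1] = (11100101100010101001111011)·(10110110011011001100110011) mod 2 = 1+0+1+0+0+1+0+0+0+0+0+0+1+0+0+0+1+0+0+0+1+1+0+0+1+1 mod 2 = 1
  c[2] = d·G[:,2] = (11100101100010101001111011)·(10000000000000000000000000) mod 2 = 1+0+0+0+0+0+0+0+0+0+0+0+0+0+0+0+0+0+0+0+0+0+0+0+0+0 mod 2 = 1
  c[3] = d·G[:,3] = (11100101100010101001111011)·(01110001111000111100001111) mod 2 = 0+1+1+0+0+0+0+1+1+0+0+0+0+0+1+0+1+0+0+0+0+0+1+0+1+1 mod 2 = 1
  c[4] = d·G[:,4] = (11100101100010101001111011)·(01000000000000000000000000) mod 2 = 0+1+0+0+0+0+0+0+0+0+0+0+0+0+0+0+0+0+0+0+0+0+0+0+0+0 mod 2 = 1
  c[5] = d·G[:,5] = (11100101100010101001111011)·(00100000000000000000000000) mod 2 = 0+0+1+0+0+0+0+0+0+0+0+0+0+0+0+0+0+0+0+0+0+0+0+0+0+0 mod 2 = 1
  c[6] = d·G[:,6] = (11100101100010101001111011)·(00010000000000000000000000) mod 2 = 0+0+0+0+0+0+0+0+0+0+0+0+0+0+0+0+0+0+0+0+0+0+0+0+0+0 mod 2 = 0
  c[7] = d·G[:,7] = (11100101100010101001111011)·(00001111111000000011111111) mod 2 = 0+0+0+0+0+1+0+1+1+0+0+0+0+0+0+0+0+0+0+1+1+1+1+0+1+1 mod 2 = 1
  c[8] = d·G[:,8] = (11100101100010101001111011)·(00001000000000000000000000) mod 2 = 0+0+0+0+0+0+0+0+0+0+0+0+0+0+0+0+0+0+0+0+0+0+0+0+0+0 mod 2 = 0
  c[9] = d·G[:,9] = (11100101100010101001111011)·(00000100000000000000000000) mod 2 = 0+0+0+0+0+1+0+0+0+0+0+0+0+0+0+0+0+0+0+0+0+0+0+0+0+0 mod 2 = 1
  c[10] = d·G[:,10] = (11100101100010101001111011)·(00000010000000000000000000) mod 2 = 0+0+0+0+0+0+0+0+0+0+0+0+0+0+0+0+0+0+0+0+0+0+0+0+0+0 mod 2 = 0
  c[11] = d·G[:,11] = (11100101100010101001111011)·(00000001000000000000000000) mod 2 = 0+0+0+0+0+0+0+1+0+0+0+0+0+0+0+0+0+0+0+0+0+0+0+0+0+0 mod 2 = 1
  c[12] = d·G[:,12] = (11100101100010101001111011)·(00000000100000000000000000) mod 2 = 0+0+0+0+0+0+0+0+1+0+0+0+0+0+0+0+0+0+0+0+0+0+0+0+0+0 mod 2 = 1
  c[13] = d·G[:,13] = (11100101100010101001111011)·(00000000010000000000000000) mod 2 = 0+0+0+0+0+0+0+0+0+0+0+0+0+0+0+0+0+0+0+0+0+0+0+0+0+0 mod 2 = 0
  c[14] = d·G[:,14] = (11100101100010101001111011)·(00000000001000000000000000) mod 2 = 0+0+0+0+0+0+0+0+0+0+0+0+0+0+0+0+0+0+0+0+0+0+0+0+0+0 mod 2 = 0
  c[15] = d·G[:,15] = (11100101100010101001111011)·(00000000000111111111111111) mod 2 = 0+0+0+0+0+0+0+0+0+0+0+0+1+0+1+0+1+0+0+1+1+1+1+0+1+1 mod 2 = 1
  c[16] = d·G[:,16] = (11100101100010101001111011)·(00000000000100000000000000) mod 2 = 0+0+0+0+0+0+0+0+0+0+0+0+0+0+0+0+0+0+0+0+0+0+0+0+0+0 mod 2 = 0
  c[17] = d·G[:,17] = (11100101100010101001111011)·(00000000000010000000000000) mod 2 = 0+0+0+0+0+0+0+0+0+0+0+0+1+0+0+0+0+0+0+0+0+0+0+0+0+0 mod 2 = 1
  c[18] = d·G[:,18] = (11100101100010101001111011)·(00000000000001000000000000) mod 2 = 0+0+0+0+0+0+0+0+0+0+0+0+0+0+0+0+0+0+0+0+0+0+0+0+0+0 mod 2 = 0
  c[19] = d·G[:,19] = (11100101100010101001111011)·(00000000000000100000000000) mod 2 = 0+0+0+0+0+0+0+0+0+0+0+0+0+0+1+0+0+0+0+0+0+0+0+0+0+0 mod 2 = 1
  c[20] = d·G[:,20] = (11100101100010101001111011)·(00000000000000010000000000) mod 2 = 0+0+0+0+0+0+0+0+0+0+0+0+0+0+0+0+0+0+0+0+0+0+0+0+0+0 mod 2 = 0
  c[21] = d·G[:,21] = (11100101100010101001111011)·(00000000000000001000000000) mod 2 = 0+0+0+0+0+0+0+0+0+0+0+0+0+0+0+0+1+0+0+0+0+0+0+0+0+0 mod 2 = 1
  c[22] = d·G[:,22] = (11100101100010101001111011)·(00000000000000000100000000) mod 2 = 0+0+0+0+0+0+0+0+0+0+0+0+0+0+0+0+0+0+0+0+0+0+0+0+0+0 mod 2 = 0
  c[23] = d·G[:,23] = (11100101100010101001111011)·(00000000000000000010000000) mod 2 = 0+0+0+0+0+0+0+0+0+0+0+0+0+0+0+0+0+0+0+0+0+0+0+0+0+0 mod 2 = 0
  c[24] = d·G[:,24] = (11100101100010101001111011)·(00000000000000000001000000) mod 2 = 0+0+0+0+0+0+0+0+0+0+0+0+0+0+0+0+0+0+0+1+0+0+0+0+0+0 mod 2 = 1
  c[25] = d·G[:,25] = (11100101100010101001111011)·(00000000000000000000100000) mod 2 = 0+0+0+0+0+0+0+0+0+0+0+0+0+0+0+0+0+0+0+0+1+0+0+0+0+0 mod 2 = 1
  c[26] = d·G[:,26] = (11100101100010101001111011)·(00000000000000000000010000) mod 2 = 0+0+0+0+0+0+0+0+0+0+0+0+0+0+0+0+0+0+0+0+0+1+0+0+0+0 mod 2 = 1
  c[27] = d·G[:,27] = (11100101100010101001111011)·(00000000000000000000001000) mod 2 = 0+0+0+0+0+0+0+0+0+0+0+0+0+0+0+0+0+0+0+0+0+0+1+0+0+0 mod 2 = 1
  c[28] = d·G[:,28] = (11100101100010101001111011)·(00000000000000000000000100) mod 2 = 0+0+0+0+0+0+0+0+0+0+0+0+0+0+0+0+0+0+0+0+0+0+0+0+0+0 mod 2 = 0
  c[29] = d·G[:,29] = (11100101100010101001111011)·(00000000000000000000000010) mod 2 = 0+0+0+0+0+0+0+0+0+0+0+0+0+0+0+0+0+0+0+0+0+0+0+0+1+0 mod 2 = 1
  c[30] = d·G[:,30] = (11100101100010101001111011)·(00000000000000000000000001) mod 2 = 0+0+0+0+0+0+0+0+0+0+0+0+0+0+0+0+0+0+0+0+0+0+0+0+0+1 mod 2 = 1
Codeword = 0111110101011001010101001111011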